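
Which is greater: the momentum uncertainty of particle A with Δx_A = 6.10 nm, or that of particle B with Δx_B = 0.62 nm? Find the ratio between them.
Particle B has the larger minimum momentum uncertainty, by a factor of 9.84.

For each particle, the minimum momentum uncertainty is Δp_min = ℏ/(2Δx):

Particle A: Δp_A = ℏ/(2×6.100e-09 m) = 8.644e-27 kg·m/s
Particle B: Δp_B = ℏ/(2×6.200e-10 m) = 8.505e-26 kg·m/s

Ratio: Δp_B/Δp_A = 9.84

Since Δp_min ∝ 1/Δx, the particle with smaller position uncertainty (B) has larger momentum uncertainty.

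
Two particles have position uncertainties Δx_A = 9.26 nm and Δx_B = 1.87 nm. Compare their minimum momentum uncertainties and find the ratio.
Particle B has the larger minimum momentum uncertainty, by a factor of 4.95.

For each particle, the minimum momentum uncertainty is Δp_min = ℏ/(2Δx):

Particle A: Δp_A = ℏ/(2×9.260e-09 m) = 5.694e-27 kg·m/s
Particle B: Δp_B = ℏ/(2×1.870e-09 m) = 2.820e-26 kg·m/s

Ratio: Δp_B/Δp_A = 4.95

Since Δp_min ∝ 1/Δx, the particle with smaller position uncertainty (B) has larger momentum uncertainty.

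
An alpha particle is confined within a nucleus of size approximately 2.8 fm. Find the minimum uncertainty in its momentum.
1.883 × 10^-20 kg·m/s

Using the Heisenberg uncertainty principle:
ΔxΔp ≥ ℏ/2

With Δx ≈ L = 2.800e-15 m (the confinement size):
Δp_min = ℏ/(2Δx)
Δp_min = (1.055e-34 J·s) / (2 × 2.800e-15 m)
Δp_min = 1.883e-20 kg·m/s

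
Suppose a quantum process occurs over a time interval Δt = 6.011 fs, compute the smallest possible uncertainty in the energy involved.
54.751 meV

Using the energy-time uncertainty principle:
ΔEΔt ≥ ℏ/2

The minimum uncertainty in energy is:
ΔE_min = ℏ/(2Δt)
ΔE_min = (1.055e-34 J·s) / (2 × 6.011e-15 s)
ΔE_min = 8.772e-21 J = 54.751 meV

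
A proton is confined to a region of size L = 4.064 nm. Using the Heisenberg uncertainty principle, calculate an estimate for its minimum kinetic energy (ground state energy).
314.085 neV

Using the uncertainty principle to estimate ground state energy:

1. The position uncertainty is approximately the confinement size:
   Δx ≈ L = 4.064e-09 m

2. From ΔxΔp ≥ ℏ/2, the minimum momentum uncertainty is:
   Δp ≈ ℏ/(2L) = 1.297e-26 kg·m/s

3. The kinetic energy is approximately:
   KE ≈ (Δp)²/(2m) = (1.297e-26)²/(2 × 1.673e-27 kg)
   KE ≈ 5.032e-26 J = 314.085 neV

This is an order-of-magnitude estimate of the ground state energy.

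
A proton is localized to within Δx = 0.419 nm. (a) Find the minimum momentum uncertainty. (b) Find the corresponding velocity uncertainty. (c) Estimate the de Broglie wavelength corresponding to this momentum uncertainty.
(a) Δp_min = 1.258 × 10^-25 kg·m/s
(b) Δv_min = 75.238 m/s
(c) λ_dB = 5.265 nm

Step-by-step:

(a) From the uncertainty principle:
Δp_min = ℏ/(2Δx) = (1.055e-34 J·s)/(2 × 4.190e-10 m) = 1.258e-25 kg·m/s

(b) The velocity uncertainty:
Δv = Δp/m = (1.258e-25 kg·m/s)/(1.673e-27 kg) = 7.524e+01 m/s = 75.238 m/s

(c) The de Broglie wavelength for this momentum:
λ = h/p = (6.626e-34 J·s)/(1.258e-25 kg·m/s) = 5.265e-09 m = 5.265 nm

Note: The de Broglie wavelength is comparable to the localization size, as expected from wave-particle duality.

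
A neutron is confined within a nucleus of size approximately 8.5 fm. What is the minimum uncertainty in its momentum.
6.203 × 10^-21 kg·m/s

Using the Heisenberg uncertainty principle:
ΔxΔp ≥ ℏ/2

With Δx ≈ L = 8.500e-15 m (the confinement size):
Δp_min = ℏ/(2Δx)
Δp_min = (1.055e-34 J·s) / (2 × 8.500e-15 m)
Δp_min = 6.203e-21 kg·m/s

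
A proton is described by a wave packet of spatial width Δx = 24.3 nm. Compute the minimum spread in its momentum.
2.170 × 10^-27 kg·m/s

For a wave packet, the spatial width Δx and momentum spread Δp are related by the uncertainty principle:
ΔxΔp ≥ ℏ/2

The minimum momentum spread is:
Δp_min = ℏ/(2Δx)
Δp_min = (1.055e-34 J·s) / (2 × 2.430e-08 m)
Δp_min = 2.170e-27 kg·m/s

A wave packet cannot have both a well-defined position and well-defined momentum.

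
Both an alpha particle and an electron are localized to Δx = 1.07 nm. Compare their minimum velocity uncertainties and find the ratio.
The electron has the larger minimum velocity uncertainty, by a ratio of 7294.3.

For both particles, Δp_min = ℏ/(2Δx) = 4.928e-26 kg·m/s (same for both).

The velocity uncertainty is Δv = Δp/m:
- alpha particle: Δv = 4.928e-26 / 6.645e-27 = 7.416e+00 m/s = 7.416 m/s
- electron: Δv = 4.928e-26 / 9.109e-31 = 5.410e+04 m/s = 54.097 km/s

Ratio: 5.410e+04 / 7.416e+00 = 7294.3

The lighter particle has larger velocity uncertainty because Δv ∝ 1/m.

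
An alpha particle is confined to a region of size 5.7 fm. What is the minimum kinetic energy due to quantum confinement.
40.191 keV

Using the uncertainty principle:

1. Position uncertainty: Δx ≈ 5.700e-15 m
2. Minimum momentum uncertainty: Δp = ℏ/(2Δx) = 9.251e-21 kg·m/s
3. Minimum kinetic energy:
   KE = (Δp)²/(2m) = (9.251e-21)²/(2 × 6.645e-27 kg)
   KE = 6.439e-15 J = 40.191 keV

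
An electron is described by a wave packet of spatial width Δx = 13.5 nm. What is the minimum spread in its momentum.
3.906 × 10^-27 kg·m/s

For a wave packet, the spatial width Δx and momentum spread Δp are related by the uncertainty principle:
ΔxΔp ≥ ℏ/2

The minimum momentum spread is:
Δp_min = ℏ/(2Δx)
Δp_min = (1.055e-34 J·s) / (2 × 1.350e-08 m)
Δp_min = 3.906e-27 kg·m/s

A wave packet cannot have both a well-defined position and well-defined momentum.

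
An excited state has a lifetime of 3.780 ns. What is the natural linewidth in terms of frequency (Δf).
21.052 MHz

Using the energy-time uncertainty principle and E = hf:
ΔEΔt ≥ ℏ/2
hΔf·Δt ≥ ℏ/2

The minimum frequency uncertainty is:
Δf = ℏ/(2hτ) = 1/(4πτ)
Δf = 1/(4π × 3.780e-09 s)
Δf = 2.105e+07 Hz = 21.052 MHz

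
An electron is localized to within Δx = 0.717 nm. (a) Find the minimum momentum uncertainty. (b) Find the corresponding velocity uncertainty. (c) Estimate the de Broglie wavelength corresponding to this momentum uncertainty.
(a) Δp_min = 7.354 × 10^-26 kg·m/s
(b) Δv_min = 80.731 km/s
(c) λ_dB = 9.010 nm

Step-by-step:

(a) From the uncertainty principle:
Δp_min = ℏ/(2Δx) = (1.055e-34 J·s)/(2 × 7.170e-10 m) = 7.354e-26 kg·m/s

(b) The velocity uncertainty:
Δv = Δp/m = (7.354e-26 kg·m/s)/(9.109e-31 kg) = 8.073e+04 m/s = 80.731 km/s

(c) The de Broglie wavelength for this momentum:
λ = h/p = (6.626e-34 J·s)/(7.354e-26 kg·m/s) = 9.010e-09 m = 9.010 nm

Note: The de Broglie wavelength is comparable to the localization size, as expected from wave-particle duality.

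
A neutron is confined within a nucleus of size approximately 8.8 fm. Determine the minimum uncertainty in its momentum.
5.992 × 10^-21 kg·m/s

Using the Heisenberg uncertainty principle:
ΔxΔp ≥ ℏ/2

With Δx ≈ L = 8.800e-15 m (the confinement size):
Δp_min = ℏ/(2Δx)
Δp_min = (1.055e-34 J·s) / (2 × 8.800e-15 m)
Δp_min = 5.992e-21 kg·m/s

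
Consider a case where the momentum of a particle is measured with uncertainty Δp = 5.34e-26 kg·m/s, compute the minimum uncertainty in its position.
987.427 pm

Using the Heisenberg uncertainty principle:
ΔxΔp ≥ ℏ/2

The minimum uncertainty in position is:
Δx_min = ℏ/(2Δp)
Δx_min = (1.055e-34 J·s) / (2 × 5.340e-26 kg·m/s)
Δx_min = 9.874e-10 m = 987.427 pm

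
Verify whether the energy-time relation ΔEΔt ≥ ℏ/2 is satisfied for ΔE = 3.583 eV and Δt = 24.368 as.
No, it violates the uncertainty relation.

Calculate the product ΔEΔt:
ΔE = 3.583 eV = 5.741e-19 J
ΔEΔt = (5.741e-19 J) × (2.437e-17 s)
ΔEΔt = 1.399e-35 J·s

Compare to the minimum allowed value ℏ/2:
ℏ/2 = 5.273e-35 J·s

Since ΔEΔt = 1.399e-35 J·s < 5.273e-35 J·s = ℏ/2,
this violates the uncertainty relation.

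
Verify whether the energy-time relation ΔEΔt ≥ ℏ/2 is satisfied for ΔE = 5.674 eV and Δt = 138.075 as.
Yes, it satisfies the uncertainty relation.

Calculate the product ΔEΔt:
ΔE = 5.674 eV = 9.091e-19 J
ΔEΔt = (9.091e-19 J) × (1.381e-16 s)
ΔEΔt = 1.255e-34 J·s

Compare to the minimum allowed value ℏ/2:
ℏ/2 = 5.273e-35 J·s

Since ΔEΔt = 1.255e-34 J·s ≥ 5.273e-35 J·s = ℏ/2,
this satisfies the uncertainty relation.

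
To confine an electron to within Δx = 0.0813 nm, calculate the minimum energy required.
1.441 eV

Localizing a particle requires giving it sufficient momentum uncertainty:

1. From uncertainty principle: Δp ≥ ℏ/(2Δx)
   Δp_min = (1.055e-34 J·s) / (2 × 8.130e-11 m)
   Δp_min = 6.486e-25 kg·m/s

2. This momentum uncertainty corresponds to kinetic energy:
   KE ≈ (Δp)²/(2m) = (6.486e-25)²/(2 × 9.109e-31 kg)
   KE = 2.309e-19 J = 1.441 eV

Tighter localization requires more energy.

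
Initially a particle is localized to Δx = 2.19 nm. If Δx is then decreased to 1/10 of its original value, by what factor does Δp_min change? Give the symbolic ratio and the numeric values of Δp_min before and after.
Original Δp_min = 2.408 × 10^-26 kg·m/s; new Δp'_min = 2.408 × 10^-25 kg·m/s; ratio Δp'_min/Δp_min = 10.

From the uncertainty principle ΔxΔp ≥ ℏ/2, the minimum momentum uncertainty is Δp_min = ℏ/(2Δx).

Original (Δx = 2.19 nm = 2.190e-09 m):
Δp_min = (1.055e-34 J·s)/(2 × 2.190e-09 m) = 2.408e-26 kg·m/s

When Δx → (1/10)Δx:
Δp'_min = ℏ/(2 × (1/10)Δx) = 10 × ℏ/(2Δx) = 10 × Δp_min
Δp'_min = 10 × 2.408e-26 kg·m/s = 2.408e-25 kg·m/s

Since Δp_min ∝ 1/Δx, when Δx is decreased to 1/10 of its original value, Δp_min increases to 10 times its original value.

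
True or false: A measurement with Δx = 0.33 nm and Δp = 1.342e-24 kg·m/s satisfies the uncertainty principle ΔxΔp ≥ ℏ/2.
Yes, it satisfies the uncertainty principle.

Calculate the product ΔxΔp:
ΔxΔp = (3.300e-10 m) × (1.342e-24 kg·m/s)
ΔxΔp = 4.429e-34 J·s

Compare to the minimum allowed value ℏ/2:
ℏ/2 = 5.273e-35 J·s

Since ΔxΔp = 4.429e-34 J·s ≥ 5.273e-35 J·s = ℏ/2,
the measurement satisfies the uncertainty principle.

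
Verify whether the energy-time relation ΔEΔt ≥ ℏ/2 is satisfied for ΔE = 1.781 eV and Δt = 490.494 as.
Yes, it satisfies the uncertainty relation.

Calculate the product ΔEΔt:
ΔE = 1.781 eV = 2.853e-19 J
ΔEΔt = (2.853e-19 J) × (4.905e-16 s)
ΔEΔt = 1.400e-34 J·s

Compare to the minimum allowed value ℏ/2:
ℏ/2 = 5.273e-35 J·s

Since ΔEΔt = 1.400e-34 J·s ≥ 5.273e-35 J·s = ℏ/2,
this satisfies the uncertainty relation.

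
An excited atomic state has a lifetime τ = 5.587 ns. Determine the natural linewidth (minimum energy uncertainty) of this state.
58.906 neV

Using the energy-time uncertainty principle:
ΔEΔt ≥ ℏ/2

The lifetime τ represents the time uncertainty Δt.
The natural linewidth (minimum energy uncertainty) is:

ΔE = ℏ/(2τ)
ΔE = (1.055e-34 J·s) / (2 × 5.587e-09 s)
ΔE = 9.438e-27 J = 58.906 neV

This natural linewidth limits the precision of spectroscopic measurements.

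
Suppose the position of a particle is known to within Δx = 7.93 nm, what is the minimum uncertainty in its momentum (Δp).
6.649 × 10^-27 kg·m/s

Using the Heisenberg uncertainty principle:
ΔxΔp ≥ ℏ/2

The minimum uncertainty in momentum is:
Δp_min = ℏ/(2Δx)
Δp_min = (1.055e-34 J·s) / (2 × 7.930e-09 m)
Δp_min = 6.649e-27 kg·m/s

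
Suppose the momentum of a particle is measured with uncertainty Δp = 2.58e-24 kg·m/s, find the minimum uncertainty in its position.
20.437 pm

Using the Heisenberg uncertainty principle:
ΔxΔp ≥ ℏ/2

The minimum uncertainty in position is:
Δx_min = ℏ/(2Δp)
Δx_min = (1.055e-34 J·s) / (2 × 2.580e-24 kg·m/s)
Δx_min = 2.044e-11 m = 20.437 pm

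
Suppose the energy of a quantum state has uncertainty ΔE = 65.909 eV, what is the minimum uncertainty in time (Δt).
4.993 as

Using the energy-time uncertainty principle:
ΔEΔt ≥ ℏ/2

The minimum uncertainty in time is:
Δt_min = ℏ/(2ΔE)
Δt_min = (1.055e-34 J·s) / (2 × 1.056e-17 J)
Δt_min = 4.993e-18 s = 4.993 as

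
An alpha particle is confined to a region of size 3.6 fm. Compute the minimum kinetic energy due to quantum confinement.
100.757 keV

Using the uncertainty principle:

1. Position uncertainty: Δx ≈ 3.600e-15 m
2. Minimum momentum uncertainty: Δp = ℏ/(2Δx) = 1.465e-20 kg·m/s
3. Minimum kinetic energy:
   KE = (Δp)²/(2m) = (1.465e-20)²/(2 × 6.645e-27 kg)
   KE = 1.614e-14 J = 100.757 keV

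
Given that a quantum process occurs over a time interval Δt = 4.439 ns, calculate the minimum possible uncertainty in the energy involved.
74.140 neV

Using the energy-time uncertainty principle:
ΔEΔt ≥ ℏ/2

The minimum uncertainty in energy is:
ΔE_min = ℏ/(2Δt)
ΔE_min = (1.055e-34 J·s) / (2 × 4.439e-09 s)
ΔE_min = 1.188e-26 J = 74.140 neV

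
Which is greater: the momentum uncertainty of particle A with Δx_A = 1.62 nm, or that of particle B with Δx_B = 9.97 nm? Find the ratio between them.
Particle A has the larger minimum momentum uncertainty, by a factor of 6.15.

For each particle, the minimum momentum uncertainty is Δp_min = ℏ/(2Δx):

Particle A: Δp_A = ℏ/(2×1.620e-09 m) = 3.255e-26 kg·m/s
Particle B: Δp_B = ℏ/(2×9.970e-09 m) = 5.289e-27 kg·m/s

Ratio: Δp_A/Δp_B = 6.15

Since Δp_min ∝ 1/Δx, the particle with smaller position uncertainty (A) has larger momentum uncertainty.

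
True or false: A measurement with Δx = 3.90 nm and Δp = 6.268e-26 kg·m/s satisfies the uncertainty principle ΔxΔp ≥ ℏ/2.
Yes, it satisfies the uncertainty principle.

Calculate the product ΔxΔp:
ΔxΔp = (3.900e-09 m) × (6.268e-26 kg·m/s)
ΔxΔp = 2.445e-34 J·s

Compare to the minimum allowed value ℏ/2:
ℏ/2 = 5.273e-35 J·s

Since ΔxΔp = 2.445e-34 J·s ≥ 5.273e-35 J·s = ℏ/2,
the measurement satisfies the uncertainty principle.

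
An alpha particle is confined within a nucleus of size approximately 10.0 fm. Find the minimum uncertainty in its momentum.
5.273 × 10^-21 kg·m/s

Using the Heisenberg uncertainty principle:
ΔxΔp ≥ ℏ/2

With Δx ≈ L = 1.000e-14 m (the confinement size):
Δp_min = ℏ/(2Δx)
Δp_min = (1.055e-34 J·s) / (2 × 1.000e-14 m)
Δp_min = 5.273e-21 kg·m/s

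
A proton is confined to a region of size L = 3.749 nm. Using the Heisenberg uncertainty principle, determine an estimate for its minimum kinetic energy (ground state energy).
369.082 neV

Using the uncertainty principle to estimate ground state energy:

1. The position uncertainty is approximately the confinement size:
   Δx ≈ L = 3.749e-09 m

2. From ΔxΔp ≥ ℏ/2, the minimum momentum uncertainty is:
   Δp ≈ ℏ/(2L) = 1.406e-26 kg·m/s

3. The kinetic energy is approximately:
   KE ≈ (Δp)²/(2m) = (1.406e-26)²/(2 × 1.673e-27 kg)
   KE ≈ 5.913e-26 J = 369.082 neV

This is an order-of-magnitude estimate of the ground state energy.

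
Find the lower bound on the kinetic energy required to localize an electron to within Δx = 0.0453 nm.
4.642 eV

Localizing a particle requires giving it sufficient momentum uncertainty:

1. From uncertainty principle: Δp ≥ ℏ/(2Δx)
   Δp_min = (1.055e-34 J·s) / (2 × 4.530e-11 m)
   Δp_min = 1.164e-24 kg·m/s

2. This momentum uncertainty corresponds to kinetic energy:
   KE ≈ (Δp)²/(2m) = (1.164e-24)²/(2 × 9.109e-31 kg)
   KE = 7.437e-19 J = 4.642 eV

Tighter localization requires more energy.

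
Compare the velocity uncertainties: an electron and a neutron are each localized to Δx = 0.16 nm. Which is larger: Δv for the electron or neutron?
The electron has the larger minimum velocity uncertainty, by a ratio of 1838.7.

For both particles, Δp_min = ℏ/(2Δx) = 3.296e-25 kg·m/s (same for both).

The velocity uncertainty is Δv = Δp/m:
- electron: Δv = 3.296e-25 / 9.109e-31 = 3.618e+05 m/s = 361.774 km/s
- neutron: Δv = 3.296e-25 / 1.675e-27 = 1.968e+02 m/s = 196.757 m/s

Ratio: 3.618e+05 / 1.968e+02 = 1838.7

The lighter particle has larger velocity uncertainty because Δv ∝ 1/m.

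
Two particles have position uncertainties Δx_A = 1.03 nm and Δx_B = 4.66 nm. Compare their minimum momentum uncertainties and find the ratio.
Particle A has the larger minimum momentum uncertainty, by a factor of 4.52.

For each particle, the minimum momentum uncertainty is Δp_min = ℏ/(2Δx):

Particle A: Δp_A = ℏ/(2×1.030e-09 m) = 5.119e-26 kg·m/s
Particle B: Δp_B = ℏ/(2×4.660e-09 m) = 1.132e-26 kg·m/s

Ratio: Δp_A/Δp_B = 4.52

Since Δp_min ∝ 1/Δx, the particle with smaller position uncertainty (A) has larger momentum uncertainty.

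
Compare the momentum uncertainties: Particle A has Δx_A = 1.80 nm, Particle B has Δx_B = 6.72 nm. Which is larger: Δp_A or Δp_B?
Particle A has the larger minimum momentum uncertainty, by a factor of 3.73.

For each particle, the minimum momentum uncertainty is Δp_min = ℏ/(2Δx):

Particle A: Δp_A = ℏ/(2×1.800e-09 m) = 2.929e-26 kg·m/s
Particle B: Δp_B = ℏ/(2×6.720e-09 m) = 7.847e-27 kg·m/s

Ratio: Δp_A/Δp_B = 3.73

Since Δp_min ∝ 1/Δx, the particle with smaller position uncertainty (A) has larger momentum uncertainty.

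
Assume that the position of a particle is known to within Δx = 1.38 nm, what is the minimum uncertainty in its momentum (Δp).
3.821 × 10^-26 kg·m/s

Using the Heisenberg uncertainty principle:
ΔxΔp ≥ ℏ/2

The minimum uncertainty in momentum is:
Δp_min = ℏ/(2Δx)
Δp_min = (1.055e-34 J·s) / (2 × 1.380e-09 m)
Δp_min = 3.821e-26 kg·m/s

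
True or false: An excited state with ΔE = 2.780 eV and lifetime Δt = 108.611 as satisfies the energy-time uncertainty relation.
No, it violates the uncertainty relation.

Calculate the product ΔEΔt:
ΔE = 2.780 eV = 4.454e-19 J
ΔEΔt = (4.454e-19 J) × (1.086e-16 s)
ΔEΔt = 4.838e-35 J·s

Compare to the minimum allowed value ℏ/2:
ℏ/2 = 5.273e-35 J·s

Since ΔEΔt = 4.838e-35 J·s < 5.273e-35 J·s = ℏ/2,
this violates the uncertainty relation.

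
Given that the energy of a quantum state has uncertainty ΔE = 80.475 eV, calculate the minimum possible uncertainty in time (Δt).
4.090 as

Using the energy-time uncertainty principle:
ΔEΔt ≥ ℏ/2

The minimum uncertainty in time is:
Δt_min = ℏ/(2ΔE)
Δt_min = (1.055e-34 J·s) / (2 × 1.289e-17 J)
Δt_min = 4.090e-18 s = 4.090 as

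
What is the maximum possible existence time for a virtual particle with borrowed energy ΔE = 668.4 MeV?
4.924 × 10^-25 s

Using the energy-time uncertainty principle:
ΔEΔt ≥ ℏ/2

For a virtual particle borrowing energy ΔE, the maximum lifetime is:
Δt_max = ℏ/(2ΔE)

Converting energy:
ΔE = 668.4 MeV = 1.071e-10 J

Δt_max = (1.055e-34 J·s) / (2 × 1.071e-10 J)
Δt_max = 4.924e-25 s = 4.924 × 10^-25 s

Virtual particles with higher borrowed energy exist for shorter times.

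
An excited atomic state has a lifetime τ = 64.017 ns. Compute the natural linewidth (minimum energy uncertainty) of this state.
5.141 neV

Using the energy-time uncertainty principle:
ΔEΔt ≥ ℏ/2

The lifetime τ represents the time uncertainty Δt.
The natural linewidth (minimum energy uncertainty) is:

ΔE = ℏ/(2τ)
ΔE = (1.055e-34 J·s) / (2 × 6.402e-08 s)
ΔE = 8.237e-28 J = 5.141 neV

This natural linewidth limits the precision of spectroscopic measurements.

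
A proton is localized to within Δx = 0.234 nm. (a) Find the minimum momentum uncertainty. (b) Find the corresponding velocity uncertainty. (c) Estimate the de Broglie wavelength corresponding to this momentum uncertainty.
(a) Δp_min = 2.253 × 10^-25 kg·m/s
(b) Δv_min = 134.720 m/s
(c) λ_dB = 2.941 nm

Step-by-step:

(a) From the uncertainty principle:
Δp_min = ℏ/(2Δx) = (1.055e-34 J·s)/(2 × 2.340e-10 m) = 2.253e-25 kg·m/s

(b) The velocity uncertainty:
Δv = Δp/m = (2.253e-25 kg·m/s)/(1.673e-27 kg) = 1.347e+02 m/s = 134.720 m/s

(c) The de Broglie wavelength for this momentum:
λ = h/p = (6.626e-34 J·s)/(2.253e-25 kg·m/s) = 2.941e-09 m = 2.941 nm

Note: The de Broglie wavelength is comparable to the localization size, as expected from wave-particle duality.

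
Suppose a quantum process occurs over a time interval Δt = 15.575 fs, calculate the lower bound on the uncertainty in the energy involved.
21.130 meV

Using the energy-time uncertainty principle:
ΔEΔt ≥ ℏ/2

The minimum uncertainty in energy is:
ΔE_min = ℏ/(2Δt)
ΔE_min = (1.055e-34 J·s) / (2 × 1.557e-14 s)
ΔE_min = 3.385e-21 J = 21.130 meV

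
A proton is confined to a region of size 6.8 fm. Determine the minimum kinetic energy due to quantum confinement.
112.185 keV

Using the uncertainty principle:

1. Position uncertainty: Δx ≈ 6.800e-15 m
2. Minimum momentum uncertainty: Δp = ℏ/(2Δx) = 7.754e-21 kg·m/s
3. Minimum kinetic energy:
   KE = (Δp)²/(2m) = (7.754e-21)²/(2 × 1.673e-27 kg)
   KE = 1.797e-14 J = 112.185 keV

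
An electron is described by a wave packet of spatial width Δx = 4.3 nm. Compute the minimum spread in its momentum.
1.226 × 10^-26 kg·m/s

For a wave packet, the spatial width Δx and momentum spread Δp are related by the uncertainty principle:
ΔxΔp ≥ ℏ/2

The minimum momentum spread is:
Δp_min = ℏ/(2Δx)
Δp_min = (1.055e-34 J·s) / (2 × 4.300e-09 m)
Δp_min = 1.226e-26 kg·m/s

A wave packet cannot have both a well-defined position and well-defined momentum.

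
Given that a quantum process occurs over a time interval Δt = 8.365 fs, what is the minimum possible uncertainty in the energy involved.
39.343 meV

Using the energy-time uncertainty principle:
ΔEΔt ≥ ℏ/2

The minimum uncertainty in energy is:
ΔE_min = ℏ/(2Δt)
ΔE_min = (1.055e-34 J·s) / (2 × 8.365e-15 s)
ΔE_min = 6.303e-21 J = 39.343 meV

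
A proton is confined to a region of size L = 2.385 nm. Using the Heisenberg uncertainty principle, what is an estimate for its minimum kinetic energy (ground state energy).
911.963 neV

Using the uncertainty principle to estimate ground state energy:

1. The position uncertainty is approximately the confinement size:
   Δx ≈ L = 2.385e-09 m

2. From ΔxΔp ≥ ℏ/2, the minimum momentum uncertainty is:
   Δp ≈ ℏ/(2L) = 2.211e-26 kg·m/s

3. The kinetic energy is approximately:
   KE ≈ (Δp)²/(2m) = (2.211e-26)²/(2 × 1.673e-27 kg)
   KE ≈ 1.461e-25 J = 911.963 neV

This is an order-of-magnitude estimate of the ground state energy.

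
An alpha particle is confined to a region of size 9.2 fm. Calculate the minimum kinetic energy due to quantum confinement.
15.428 keV

Using the uncertainty principle:

1. Position uncertainty: Δx ≈ 9.200e-15 m
2. Minimum momentum uncertainty: Δp = ℏ/(2Δx) = 5.731e-21 kg·m/s
3. Minimum kinetic energy:
   KE = (Δp)²/(2m) = (5.731e-21)²/(2 × 6.645e-27 kg)
   KE = 2.472e-15 J = 15.428 keV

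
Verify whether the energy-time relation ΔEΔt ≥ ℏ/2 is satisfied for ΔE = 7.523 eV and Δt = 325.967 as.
Yes, it satisfies the uncertainty relation.

Calculate the product ΔEΔt:
ΔE = 7.523 eV = 1.205e-18 J
ΔEΔt = (1.205e-18 J) × (3.260e-16 s)
ΔEΔt = 3.929e-34 J·s

Compare to the minimum allowed value ℏ/2:
ℏ/2 = 5.273e-35 J·s

Since ΔEΔt = 3.929e-34 J·s ≥ 5.273e-35 J·s = ℏ/2,
this satisfies the uncertainty relation.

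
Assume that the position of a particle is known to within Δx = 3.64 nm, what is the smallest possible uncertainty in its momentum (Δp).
1.449 × 10^-26 kg·m/s

Using the Heisenberg uncertainty principle:
ΔxΔp ≥ ℏ/2

The minimum uncertainty in momentum is:
Δp_min = ℏ/(2Δx)
Δp_min = (1.055e-34 J·s) / (2 × 3.640e-09 m)
Δp_min = 1.449e-26 kg·m/s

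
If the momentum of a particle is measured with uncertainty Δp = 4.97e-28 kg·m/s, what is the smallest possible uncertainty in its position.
106.094 nm

Using the Heisenberg uncertainty principle:
ΔxΔp ≥ ℏ/2

The minimum uncertainty in position is:
Δx_min = ℏ/(2Δp)
Δx_min = (1.055e-34 J·s) / (2 × 4.970e-28 kg·m/s)
Δx_min = 1.061e-07 m = 106.094 nm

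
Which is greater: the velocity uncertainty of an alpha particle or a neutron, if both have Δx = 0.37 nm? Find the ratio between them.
The neutron has the larger minimum velocity uncertainty, by a ratio of 4.0.

For both particles, Δp_min = ℏ/(2Δx) = 1.425e-25 kg·m/s (same for both).

The velocity uncertainty is Δv = Δp/m:
- alpha particle: Δv = 1.425e-25 / 6.645e-27 = 2.145e+01 m/s = 21.447 m/s
- neutron: Δv = 1.425e-25 / 1.675e-27 = 8.508e+01 m/s = 85.084 m/s

Ratio: 8.508e+01 / 2.145e+01 = 4.0

The lighter particle has larger velocity uncertainty because Δv ∝ 1/m.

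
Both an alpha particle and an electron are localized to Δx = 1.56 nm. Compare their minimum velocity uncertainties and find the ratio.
The electron has the larger minimum velocity uncertainty, by a ratio of 7294.3.

For both particles, Δp_min = ℏ/(2Δx) = 3.380e-26 kg·m/s (same for both).

The velocity uncertainty is Δv = Δp/m:
- alpha particle: Δv = 3.380e-26 / 6.645e-27 = 5.087e+00 m/s = 5.087 m/s
- electron: Δv = 3.380e-26 / 9.109e-31 = 3.711e+04 m/s = 37.105 km/s

Ratio: 3.711e+04 / 5.087e+00 = 7294.3

The lighter particle has larger velocity uncertainty because Δv ∝ 1/m.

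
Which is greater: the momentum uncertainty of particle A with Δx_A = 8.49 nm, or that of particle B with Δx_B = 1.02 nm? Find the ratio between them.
Particle B has the larger minimum momentum uncertainty, by a factor of 8.32.

For each particle, the minimum momentum uncertainty is Δp_min = ℏ/(2Δx):

Particle A: Δp_A = ℏ/(2×8.490e-09 m) = 6.211e-27 kg·m/s
Particle B: Δp_B = ℏ/(2×1.020e-09 m) = 5.169e-26 kg·m/s

Ratio: Δp_B/Δp_A = 8.32

Since Δp_min ∝ 1/Δx, the particle with smaller position uncertainty (B) has larger momentum uncertainty.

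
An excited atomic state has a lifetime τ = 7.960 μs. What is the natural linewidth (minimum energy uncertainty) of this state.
41.345 peV

Using the energy-time uncertainty principle:
ΔEΔt ≥ ℏ/2

The lifetime τ represents the time uncertainty Δt.
The natural linewidth (minimum energy uncertainty) is:

ΔE = ℏ/(2τ)
ΔE = (1.055e-34 J·s) / (2 × 7.960e-06 s)
ΔE = 6.624e-30 J = 41.345 peV

This natural linewidth limits the precision of spectroscopic measurements.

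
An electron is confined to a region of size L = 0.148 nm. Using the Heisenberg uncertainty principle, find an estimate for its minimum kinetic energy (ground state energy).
434.850 meV

Using the uncertainty principle to estimate ground state energy:

1. The position uncertainty is approximately the confinement size:
   Δx ≈ L = 1.480e-10 m

2. From ΔxΔp ≥ ℏ/2, the minimum momentum uncertainty is:
   Δp ≈ ℏ/(2L) = 3.563e-25 kg·m/s

3. The kinetic energy is approximately:
   KE ≈ (Δp)²/(2m) = (3.563e-25)²/(2 × 9.109e-31 kg)
   KE ≈ 6.967e-20 J = 434.850 meV

This is an order-of-magnitude estimate of the ground state energy.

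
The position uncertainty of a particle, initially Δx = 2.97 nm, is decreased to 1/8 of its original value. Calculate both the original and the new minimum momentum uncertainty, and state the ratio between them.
Original Δp_min = 1.775 × 10^-26 kg·m/s; new Δp'_min = 1.420 × 10^-25 kg·m/s; ratio Δp'_min/Δp_min = 8.

From the uncertainty principle ΔxΔp ≥ ℏ/2, the minimum momentum uncertainty is Δp_min = ℏ/(2Δx).

Original (Δx = 2.97 nm = 2.970e-09 m):
Δp_min = (1.055e-34 J·s)/(2 × 2.970e-09 m) = 1.775e-26 kg·m/s

When Δx → (1/8)Δx:
Δp'_min = ℏ/(2 × (1/8)Δx) = 8 × ℏ/(2Δx) = 8 × Δp_min
Δp'_min = 8 × 1.775e-26 kg·m/s = 1.420e-25 kg·m/s

Since Δp_min ∝ 1/Δx, when Δx is decreased to 1/8 of its original value, Δp_min increases to 8 times its original value.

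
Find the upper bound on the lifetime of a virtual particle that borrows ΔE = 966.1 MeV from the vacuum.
3.407 × 10^-25 s

Using the energy-time uncertainty principle:
ΔEΔt ≥ ℏ/2

For a virtual particle borrowing energy ΔE, the maximum lifetime is:
Δt_max = ℏ/(2ΔE)

Converting energy:
ΔE = 966.1 MeV = 1.548e-10 J

Δt_max = (1.055e-34 J·s) / (2 × 1.548e-10 J)
Δt_max = 3.407e-25 s = 3.407 × 10^-25 s

Virtual particles with higher borrowed energy exist for shorter times.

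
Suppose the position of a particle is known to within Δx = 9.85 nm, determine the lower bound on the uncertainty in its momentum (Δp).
5.353 × 10^-27 kg·m/s

Using the Heisenberg uncertainty principle:
ΔxΔp ≥ ℏ/2

The minimum uncertainty in momentum is:
Δp_min = ℏ/(2Δx)
Δp_min = (1.055e-34 J·s) / (2 × 9.850e-09 m)
Δp_min = 5.353e-27 kg·m/s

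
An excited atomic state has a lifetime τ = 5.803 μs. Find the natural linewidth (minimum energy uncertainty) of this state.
56.713 peV

Using the energy-time uncertainty principle:
ΔEΔt ≥ ℏ/2

The lifetime τ represents the time uncertainty Δt.
The natural linewidth (minimum energy uncertainty) is:

ΔE = ℏ/(2τ)
ΔE = (1.055e-34 J·s) / (2 × 5.803e-06 s)
ΔE = 9.086e-30 J = 56.713 peV

This natural linewidth limits the precision of spectroscopic measurements.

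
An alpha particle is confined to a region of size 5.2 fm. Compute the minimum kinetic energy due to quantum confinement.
48.292 keV

Using the uncertainty principle:

1. Position uncertainty: Δx ≈ 5.200e-15 m
2. Minimum momentum uncertainty: Δp = ℏ/(2Δx) = 1.014e-20 kg·m/s
3. Minimum kinetic energy:
   KE = (Δp)²/(2m) = (1.014e-20)²/(2 × 6.645e-27 kg)
   KE = 7.737e-15 J = 48.292 keV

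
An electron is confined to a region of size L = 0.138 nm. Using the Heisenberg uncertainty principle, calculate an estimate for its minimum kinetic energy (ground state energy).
500.155 meV

Using the uncertainty principle to estimate ground state energy:

1. The position uncertainty is approximately the confinement size:
   Δx ≈ L = 1.380e-10 m

2. From ΔxΔp ≥ ℏ/2, the minimum momentum uncertainty is:
   Δp ≈ ℏ/(2L) = 3.821e-25 kg·m/s

3. The kinetic energy is approximately:
   KE ≈ (Δp)²/(2m) = (3.821e-25)²/(2 × 9.109e-31 kg)
   KE ≈ 8.013e-20 J = 500.155 meV

This is an order-of-magnitude estimate of the ground state energy.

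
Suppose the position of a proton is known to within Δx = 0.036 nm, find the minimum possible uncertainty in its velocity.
875.681 m/s

Using the Heisenberg uncertainty principle and Δp = mΔv:
ΔxΔp ≥ ℏ/2
Δx(mΔv) ≥ ℏ/2

The minimum uncertainty in velocity is:
Δv_min = ℏ/(2mΔx)
Δv_min = (1.055e-34 J·s) / (2 × 1.673e-27 kg × 3.600e-11 m)
Δv_min = 8.757e+02 m/s = 875.681 m/s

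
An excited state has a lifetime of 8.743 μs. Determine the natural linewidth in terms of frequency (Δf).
9.102 kHz

Using the energy-time uncertainty principle and E = hf:
ΔEΔt ≥ ℏ/2
hΔf·Δt ≥ ℏ/2

The minimum frequency uncertainty is:
Δf = ℏ/(2hτ) = 1/(4πτ)
Δf = 1/(4π × 8.743e-06 s)
Δf = 9.102e+03 Hz = 9.102 kHz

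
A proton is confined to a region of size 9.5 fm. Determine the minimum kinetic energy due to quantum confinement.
57.479 keV

Using the uncertainty principle:

1. Position uncertainty: Δx ≈ 9.500e-15 m
2. Minimum momentum uncertainty: Δp = ℏ/(2Δx) = 5.550e-21 kg·m/s
3. Minimum kinetic energy:
   KE = (Δp)²/(2m) = (5.550e-21)²/(2 × 1.673e-27 kg)
   KE = 9.209e-15 J = 57.479 keV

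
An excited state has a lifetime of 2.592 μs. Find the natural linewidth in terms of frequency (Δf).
30.701 kHz

Using the energy-time uncertainty principle and E = hf:
ΔEΔt ≥ ℏ/2
hΔf·Δt ≥ ℏ/2

The minimum frequency uncertainty is:
Δf = ℏ/(2hτ) = 1/(4πτ)
Δf = 1/(4π × 2.592e-06 s)
Δf = 3.070e+04 Hz = 30.701 kHz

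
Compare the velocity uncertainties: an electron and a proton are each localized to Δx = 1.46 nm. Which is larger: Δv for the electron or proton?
The electron has the larger minimum velocity uncertainty, by a ratio of 1836.2.

For both particles, Δp_min = ℏ/(2Δx) = 3.612e-26 kg·m/s (same for both).

The velocity uncertainty is Δv = Δp/m:
- electron: Δv = 3.612e-26 / 9.109e-31 = 3.965e+04 m/s = 39.646 km/s
- proton: Δv = 3.612e-26 / 1.673e-27 = 2.159e+01 m/s = 21.592 m/s

Ratio: 3.965e+04 / 2.159e+01 = 1836.2

The lighter particle has larger velocity uncertainty because Δv ∝ 1/m.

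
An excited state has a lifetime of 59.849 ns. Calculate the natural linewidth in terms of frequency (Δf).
1.330 MHz

Using the energy-time uncertainty principle and E = hf:
ΔEΔt ≥ ℏ/2
hΔf·Δt ≥ ℏ/2

The minimum frequency uncertainty is:
Δf = ℏ/(2hτ) = 1/(4πτ)
Δf = 1/(4π × 5.985e-08 s)
Δf = 1.330e+06 Hz = 1.330 MHz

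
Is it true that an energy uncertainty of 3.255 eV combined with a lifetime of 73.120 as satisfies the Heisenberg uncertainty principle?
No, it violates the uncertainty relation.

Calculate the product ΔEΔt:
ΔE = 3.255 eV = 5.215e-19 J
ΔEΔt = (5.215e-19 J) × (7.312e-17 s)
ΔEΔt = 3.813e-35 J·s

Compare to the minimum allowed value ℏ/2:
ℏ/2 = 5.273e-35 J·s

Since ΔEΔt = 3.813e-35 J·s < 5.273e-35 J·s = ℏ/2,
this violates the uncertainty relation.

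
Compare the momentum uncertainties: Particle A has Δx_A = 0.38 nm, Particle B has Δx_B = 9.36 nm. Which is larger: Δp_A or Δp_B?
Particle A has the larger minimum momentum uncertainty, by a factor of 24.63.

For each particle, the minimum momentum uncertainty is Δp_min = ℏ/(2Δx):

Particle A: Δp_A = ℏ/(2×3.800e-10 m) = 1.388e-25 kg·m/s
Particle B: Δp_B = ℏ/(2×9.360e-09 m) = 5.633e-27 kg·m/s

Ratio: Δp_A/Δp_B = 24.63

Since Δp_min ∝ 1/Δx, the particle with smaller position uncertainty (A) has larger momentum uncertainty.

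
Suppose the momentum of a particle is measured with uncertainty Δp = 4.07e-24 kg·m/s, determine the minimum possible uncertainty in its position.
12.955 pm

Using the Heisenberg uncertainty principle:
ΔxΔp ≥ ℏ/2

The minimum uncertainty in position is:
Δx_min = ℏ/(2Δp)
Δx_min = (1.055e-34 J·s) / (2 × 4.070e-24 kg·m/s)
Δx_min = 1.296e-11 m = 12.955 pm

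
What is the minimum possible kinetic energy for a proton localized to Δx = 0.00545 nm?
174.647 meV

Localizing a particle requires giving it sufficient momentum uncertainty:

1. From uncertainty principle: Δp ≥ ℏ/(2Δx)
   Δp_min = (1.055e-34 J·s) / (2 × 5.450e-12 m)
   Δp_min = 9.675e-24 kg·m/s

2. This momentum uncertainty corresponds to kinetic energy:
   KE ≈ (Δp)²/(2m) = (9.675e-24)²/(2 × 1.673e-27 kg)
   KE = 2.798e-20 J = 174.647 meV

Tighter localization requires more energy.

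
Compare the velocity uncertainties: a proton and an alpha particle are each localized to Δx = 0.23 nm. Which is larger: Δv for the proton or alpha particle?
The proton has the larger minimum velocity uncertainty, by a ratio of 4.0.

For both particles, Δp_min = ℏ/(2Δx) = 2.293e-25 kg·m/s (same for both).

The velocity uncertainty is Δv = Δp/m:
- proton: Δv = 2.293e-25 / 1.673e-27 = 1.371e+02 m/s = 137.063 m/s
- alpha particle: Δv = 2.293e-25 / 6.645e-27 = 3.450e+01 m/s = 34.502 m/s

Ratio: 1.371e+02 / 3.450e+01 = 4.0

The lighter particle has larger velocity uncertainty because Δv ∝ 1/m.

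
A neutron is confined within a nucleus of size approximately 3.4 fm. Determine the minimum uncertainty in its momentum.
1.551 × 10^-20 kg·m/s

Using the Heisenberg uncertainty principle:
ΔxΔp ≥ ℏ/2

With Δx ≈ L = 3.400e-15 m (the confinement size):
Δp_min = ℏ/(2Δx)
Δp_min = (1.055e-34 J·s) / (2 × 3.400e-15 m)
Δp_min = 1.551e-20 kg·m/s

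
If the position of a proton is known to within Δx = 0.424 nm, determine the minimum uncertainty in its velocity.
74.350 m/s

Using the Heisenberg uncertainty principle and Δp = mΔv:
ΔxΔp ≥ ℏ/2
Δx(mΔv) ≥ ℏ/2

The minimum uncertainty in velocity is:
Δv_min = ℏ/(2mΔx)
Δv_min = (1.055e-34 J·s) / (2 × 1.673e-27 kg × 4.240e-10 m)
Δv_min = 7.435e+01 m/s = 74.350 m/s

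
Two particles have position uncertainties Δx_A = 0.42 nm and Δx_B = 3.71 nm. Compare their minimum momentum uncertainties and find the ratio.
Particle A has the larger minimum momentum uncertainty, by a factor of 8.83.

For each particle, the minimum momentum uncertainty is Δp_min = ℏ/(2Δx):

Particle A: Δp_A = ℏ/(2×4.200e-10 m) = 1.255e-25 kg·m/s
Particle B: Δp_B = ℏ/(2×3.710e-09 m) = 1.421e-26 kg·m/s

Ratio: Δp_A/Δp_B = 8.83

Since Δp_min ∝ 1/Δx, the particle with smaller position uncertainty (A) has larger momentum uncertainty.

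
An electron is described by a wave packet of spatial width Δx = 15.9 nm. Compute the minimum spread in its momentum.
3.316 × 10^-27 kg·m/s

For a wave packet, the spatial width Δx and momentum spread Δp are related by the uncertainty principle:
ΔxΔp ≥ ℏ/2

The minimum momentum spread is:
Δp_min = ℏ/(2Δx)
Δp_min = (1.055e-34 J·s) / (2 × 1.590e-08 m)
Δp_min = 3.316e-27 kg·m/s

A wave packet cannot have both a well-defined position and well-defined momentum.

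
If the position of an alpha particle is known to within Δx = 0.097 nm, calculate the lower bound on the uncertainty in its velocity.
81.809 m/s

Using the Heisenberg uncertainty principle and Δp = mΔv:
ΔxΔp ≥ ℏ/2
Δx(mΔv) ≥ ℏ/2

The minimum uncertainty in velocity is:
Δv_min = ℏ/(2mΔx)
Δv_min = (1.055e-34 J·s) / (2 × 6.645e-27 kg × 9.700e-11 m)
Δv_min = 8.181e+01 m/s = 81.809 m/s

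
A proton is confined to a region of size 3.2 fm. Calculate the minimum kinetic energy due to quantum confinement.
506.587 keV

Using the uncertainty principle:

1. Position uncertainty: Δx ≈ 3.200e-15 m
2. Minimum momentum uncertainty: Δp = ℏ/(2Δx) = 1.648e-20 kg·m/s
3. Minimum kinetic energy:
   KE = (Δp)²/(2m) = (1.648e-20)²/(2 × 1.673e-27 kg)
   KE = 8.116e-14 J = 506.587 keV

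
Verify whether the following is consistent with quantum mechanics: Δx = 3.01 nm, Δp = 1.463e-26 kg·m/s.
No, it violates the uncertainty principle (impossible measurement).

Calculate the product ΔxΔp:
ΔxΔp = (3.010e-09 m) × (1.463e-26 kg·m/s)
ΔxΔp = 4.404e-35 J·s

Compare to the minimum allowed value ℏ/2:
ℏ/2 = 5.273e-35 J·s

Since ΔxΔp = 4.404e-35 J·s < 5.273e-35 J·s = ℏ/2,
the measurement violates the uncertainty principle.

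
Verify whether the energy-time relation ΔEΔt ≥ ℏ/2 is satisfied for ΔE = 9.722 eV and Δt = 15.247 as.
No, it violates the uncertainty relation.

Calculate the product ΔEΔt:
ΔE = 9.722 eV = 1.558e-18 J
ΔEΔt = (1.558e-18 J) × (1.525e-17 s)
ΔEΔt = 2.375e-35 J·s

Compare to the minimum allowed value ℏ/2:
ℏ/2 = 5.273e-35 J·s

Since ΔEΔt = 2.375e-35 J·s < 5.273e-35 J·s = ℏ/2,
this violates the uncertainty relation.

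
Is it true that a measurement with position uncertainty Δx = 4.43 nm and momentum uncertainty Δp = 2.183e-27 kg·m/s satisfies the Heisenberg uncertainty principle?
No, it violates the uncertainty principle (impossible measurement).

Calculate the product ΔxΔp:
ΔxΔp = (4.430e-09 m) × (2.183e-27 kg·m/s)
ΔxΔp = 9.671e-36 J·s

Compare to the minimum allowed value ℏ/2:
ℏ/2 = 5.273e-35 J·s

Since ΔxΔp = 9.671e-36 J·s < 5.273e-35 J·s = ℏ/2,
the measurement violates the uncertainty principle.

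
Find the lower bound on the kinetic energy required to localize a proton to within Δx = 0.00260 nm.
767.375 meV

Localizing a particle requires giving it sufficient momentum uncertainty:

1. From uncertainty principle: Δp ≥ ℏ/(2Δx)
   Δp_min = (1.055e-34 J·s) / (2 × 2.600e-12 m)
   Δp_min = 2.028e-23 kg·m/s

2. This momentum uncertainty corresponds to kinetic energy:
   KE ≈ (Δp)²/(2m) = (2.028e-23)²/(2 × 1.673e-27 kg)
   KE = 1.229e-19 J = 767.375 meV

Tighter localization requires more energy.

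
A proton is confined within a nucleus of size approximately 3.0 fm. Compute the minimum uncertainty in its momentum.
1.758 × 10^-20 kg·m/s

Using the Heisenberg uncertainty principle:
ΔxΔp ≥ ℏ/2

With Δx ≈ L = 3.000e-15 m (the confinement size):
Δp_min = ℏ/(2Δx)
Δp_min = (1.055e-34 J·s) / (2 × 3.000e-15 m)
Δp_min = 1.758e-20 kg·m/s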